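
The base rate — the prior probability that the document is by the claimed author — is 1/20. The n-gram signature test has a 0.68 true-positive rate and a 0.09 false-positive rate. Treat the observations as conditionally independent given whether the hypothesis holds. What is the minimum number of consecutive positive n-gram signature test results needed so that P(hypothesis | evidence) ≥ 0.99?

Prior odds = 0.05/0.95 = 1/19.
Likelihood ratio of a positive result = 0.68/0.09 = 68/9.
Target posterior odds = 0.99/0.01 = 99.
Require (68/9)ⁿ ≥ 99 ÷ (1/19) = 1881.
(68/9)³ = 314432/729 falls short of 1881 but (68/9)⁴ = 21381376/6561 reaches it, so n = 4.

4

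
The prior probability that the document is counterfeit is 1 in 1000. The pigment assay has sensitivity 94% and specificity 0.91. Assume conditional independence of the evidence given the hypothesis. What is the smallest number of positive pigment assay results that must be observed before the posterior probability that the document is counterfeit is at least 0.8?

Prior odds: 0.001 ÷ 0.999 = 1/999.
False-positive rate = 1 − 0.91 = 0.09; likelihood ratio of a positive = 0.94/0.09 = 94/9.
Target odds: 0.8 ÷ 0.2 = 4.
Need (1/999) × (94/9)ⁿ ≥ 4, i.e. (94/9)ⁿ ≥ 3996.
(94/9)³ = 830584/729 falls short of 3996 but (94/9)⁴ = 78074896/6561 reaches it, so n = 4.

4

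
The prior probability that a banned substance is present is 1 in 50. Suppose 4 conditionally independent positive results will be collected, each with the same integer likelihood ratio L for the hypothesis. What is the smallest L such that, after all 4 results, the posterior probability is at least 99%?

Prior odds = 0.02/0.98 = 1/49.
Target odds = 0.99/0.01 = 99.
Need L⁴ ≥ 99 ÷ (1/49) = 4851.
8⁴ = 4096 < 4851 ≤ 6561 = 9⁴, so L = 9.

9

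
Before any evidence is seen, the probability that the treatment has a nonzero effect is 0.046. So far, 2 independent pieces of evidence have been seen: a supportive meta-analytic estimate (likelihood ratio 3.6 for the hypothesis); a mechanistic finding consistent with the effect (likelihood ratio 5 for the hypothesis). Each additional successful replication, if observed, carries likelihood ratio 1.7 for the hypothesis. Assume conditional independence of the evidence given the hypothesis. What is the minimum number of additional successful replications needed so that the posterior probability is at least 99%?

Prior odds = 0.046/0.954 = 23/477.
Combined Bayes factor of the evidence already in hand = 3.6 × 5 = 18.
Odds after that evidence = (23/477) × 18 = 46/53.
Target odds = 0.99/0.01 = 99.
Need 1.7ⁿ ≥ 99 ÷ (46/53) = 5247/46.
1.7⁸ ≈69.7576 falls short of 5247/46 but 1.7⁹ ≈118.588 reaches it, so n = 9.

9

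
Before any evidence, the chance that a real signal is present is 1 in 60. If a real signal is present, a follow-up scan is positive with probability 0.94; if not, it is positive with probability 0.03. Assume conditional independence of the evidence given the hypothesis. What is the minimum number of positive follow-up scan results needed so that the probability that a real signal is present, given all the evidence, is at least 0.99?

3

Prior odds = (1/60)/(59/60) = 1/59.
Likelihood ratio of a positive = 0.94/0.03 = 94/3.
Target posterior odds = 0.99/0.01 = 99.
Need (1/59) × (94/3)ⁿ ≥ 99, i.e. (94/3)ⁿ ≥ 5841.
(94/3)² = 8836/9 falls short of 5841 but (94/3)³ = 830584/27 reaches it, so n = 3.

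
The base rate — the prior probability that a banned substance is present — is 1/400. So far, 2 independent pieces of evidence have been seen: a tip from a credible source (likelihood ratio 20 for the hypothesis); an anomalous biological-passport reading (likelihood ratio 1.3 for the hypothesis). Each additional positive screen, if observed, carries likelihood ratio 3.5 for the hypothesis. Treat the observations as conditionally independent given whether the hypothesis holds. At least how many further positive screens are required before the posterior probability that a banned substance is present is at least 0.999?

Prior odds = 0.0025/0.9975 = 1/399.
Combined Bayes factor of the evidence already in hand = 20 × 1.3 = 26.
Odds after that evidence = (1/399) × 26 = 26/399.
Target odds = 0.999/0.001 = 999.
Need 3.5ⁿ ≥ 999 ÷ (26/399) = 398601/26.
3.5⁷ = 823543/128 falls short of 398601/26 but 3.5⁸ = 5764801/256 reaches it, so n = 8.

8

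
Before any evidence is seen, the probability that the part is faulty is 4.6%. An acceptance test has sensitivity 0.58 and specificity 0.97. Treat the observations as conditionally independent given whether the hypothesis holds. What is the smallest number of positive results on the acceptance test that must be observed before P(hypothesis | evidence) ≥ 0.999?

Prior odds: 0.046 ÷ 0.954 = 23/477.
False-positive rate = 1 − 0.97 = 0.03; likelihood ratio of a positive = 0.58/0.03 = 58/3.
Target odds: 0.999 ÷ 0.001 = 999.
Require (58/3)ⁿ ≥ 999 ÷ (23/477) = 476523/23.
(58/3)³ = 195112/27 falls short of 476523/23 but (58/3)⁴ = 11316496/81 reaches it, so n = 4.

4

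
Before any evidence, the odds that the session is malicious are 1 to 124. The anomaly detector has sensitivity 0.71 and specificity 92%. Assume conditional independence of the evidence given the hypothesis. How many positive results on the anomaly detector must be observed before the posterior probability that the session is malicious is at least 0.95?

Prior odds = 1/124.
False-positive rate = 1 − 0.92 = 0.08; likelihood ratio of a positive = 0.71/0.08 = 8.875.
Target odds: 0.95 ÷ 0.05 = 19.
Require 8.875ⁿ ≥ 19 ÷ (1/124) = 2356.
8.875³ = 357911/512 falls short of 2356 but 8.875⁴ = 25411681/4096 reaches it, so n = 4.

4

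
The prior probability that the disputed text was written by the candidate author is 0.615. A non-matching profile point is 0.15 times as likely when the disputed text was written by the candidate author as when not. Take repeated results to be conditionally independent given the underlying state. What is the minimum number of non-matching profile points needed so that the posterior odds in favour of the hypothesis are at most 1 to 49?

Prior odds = 0.615/0.385 = 123/77.
Likelihood ratio per non-matching profile point = 0.15.
Target odds = 1/49.
Require 0.15ⁿ ≤ 1/49 ÷ (123/77) = 11/861.
0.15² = 0.0225 is still above 11/861 but 0.15³ = 0.003375 is at or below it, so n = 3.

3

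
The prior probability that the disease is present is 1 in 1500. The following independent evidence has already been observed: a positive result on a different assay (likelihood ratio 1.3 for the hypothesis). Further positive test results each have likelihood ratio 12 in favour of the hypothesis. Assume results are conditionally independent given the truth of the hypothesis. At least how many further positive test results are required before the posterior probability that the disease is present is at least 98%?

5

Prior odds = (1/1500)/(1499/1500) = 1/1499.
Bayes factor of the evidence already in hand = 1.3.
Odds after that evidence = (1/1499) × 1.3 = 13/14990.
Target odds = 0.98/0.02 = 49.
Need 12ⁿ ≥ 49 ÷ (13/14990) = 734510/13.
12⁴ = 20736 falls short of 734510/13 but 12⁵ = 248832 reaches it, so n = 5.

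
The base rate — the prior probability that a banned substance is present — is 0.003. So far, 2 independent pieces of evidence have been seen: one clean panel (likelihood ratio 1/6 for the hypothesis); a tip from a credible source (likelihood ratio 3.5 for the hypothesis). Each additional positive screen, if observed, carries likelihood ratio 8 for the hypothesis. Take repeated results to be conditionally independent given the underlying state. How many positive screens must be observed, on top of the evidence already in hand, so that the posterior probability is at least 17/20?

Prior odds = 0.003/0.997 = 3/997.
Combined Bayes factor of the evidence already in hand = (1/6) × 3.5 = 7/12.
Odds after that evidence = (3/997) × 7/12 = 7/3988.
Target odds = 0.85/0.15 = 17/3.
Need 8ⁿ ≥ 17/3 ÷ (7/3988) = 67796/21.
8³ = 512 falls short of 67796/21 but 8⁴ = 4096 reaches it, so n = 4.

4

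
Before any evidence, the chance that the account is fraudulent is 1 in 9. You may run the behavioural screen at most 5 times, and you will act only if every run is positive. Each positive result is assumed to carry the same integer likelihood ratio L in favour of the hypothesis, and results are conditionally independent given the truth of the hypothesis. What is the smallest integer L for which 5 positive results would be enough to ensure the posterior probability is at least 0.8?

Prior odds = (1/9)/(8/9) = 0.125.
Target odds = 0.8/0.2 = 4.
Need L⁵ ≥ 4 ÷ 0.125 = 32.
1⁵ = 1 < 32 ≤ 32 = 2⁵, so L = 2.

2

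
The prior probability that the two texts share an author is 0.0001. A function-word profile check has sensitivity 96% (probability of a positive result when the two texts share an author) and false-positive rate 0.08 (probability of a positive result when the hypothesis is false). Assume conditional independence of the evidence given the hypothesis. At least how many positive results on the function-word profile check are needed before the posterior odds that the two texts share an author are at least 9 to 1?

5

Prior odds: 0.0001 ÷ 0.9999 = 1/9999.
Likelihood ratio of a positive result = 0.96/0.08 = 12.
Target odds = 9.
Require 12ⁿ ≥ 9 ÷ (1/9999) = 89991.
12⁴ = 20736 falls short of 89991 but 12⁵ = 248832 reaches it, so n = 5.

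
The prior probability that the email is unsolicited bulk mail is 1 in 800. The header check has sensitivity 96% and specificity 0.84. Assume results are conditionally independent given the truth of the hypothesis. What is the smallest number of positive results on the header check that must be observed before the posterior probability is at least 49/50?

6

Prior odds: 0.00125 ÷ 0.99875 = 1/799.
False-positive rate = 1 − 0.84 = 0.16; likelihood ratio of a positive = 0.96/0.16 = 6.
Target posterior odds = 0.98/0.02 = 49.
Require 6ⁿ ≥ 49 ÷ (1/799) = 39151.
6⁵ = 7776 falls short of 39151 but 6⁶ = 46656 reaches it, so n = 6.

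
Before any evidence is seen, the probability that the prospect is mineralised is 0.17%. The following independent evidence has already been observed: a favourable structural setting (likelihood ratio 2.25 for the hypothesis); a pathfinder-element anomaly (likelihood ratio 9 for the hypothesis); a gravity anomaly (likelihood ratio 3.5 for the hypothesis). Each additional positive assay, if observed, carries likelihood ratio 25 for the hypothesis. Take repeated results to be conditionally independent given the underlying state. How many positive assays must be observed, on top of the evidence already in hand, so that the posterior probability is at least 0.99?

Prior odds = 0.0017/0.9983 = 17/9983.
Combined Bayes factor of the evidence already in hand = 2.25 × 9 × 3.5 = 70.875.
Odds after that evidence = (17/9983) × 70.875 = 9639/79864.
Target odds = 0.99/0.01 = 99.
Need 25ⁿ ≥ 99 ÷ (9639/79864) = 878504/1071.
25² = 625 falls short of 878504/1071 but 25³ = 15625 reaches it, so n = 3.

3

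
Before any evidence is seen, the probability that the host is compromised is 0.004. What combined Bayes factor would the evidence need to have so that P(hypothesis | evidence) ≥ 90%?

Prior odds = 0.004/0.996 = 1/249.
Target odds = 0.9/0.1 = 9.
Required Bayes factor = 9 ÷ (1/249) = 2241.

2241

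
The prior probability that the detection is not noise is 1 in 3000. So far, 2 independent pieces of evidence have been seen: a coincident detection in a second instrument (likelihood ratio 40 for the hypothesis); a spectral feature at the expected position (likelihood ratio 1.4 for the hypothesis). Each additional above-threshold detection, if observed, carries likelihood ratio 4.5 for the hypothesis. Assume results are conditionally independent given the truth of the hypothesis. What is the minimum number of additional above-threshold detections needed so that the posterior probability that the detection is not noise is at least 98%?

Prior odds = (1/3000)/(2999/3000) = 1/2999.
Combined Bayes factor of the evidence already in hand = 40 × 1.4 = 56.
Odds after that evidence = (1/2999) × 56 = 56/2999.
Target odds = 0.98/0.02 = 49.
Need 4.5ⁿ ≥ 49 ÷ (56/2999) = 2624.125.
4.5⁵ = 1845.28125 falls short of 2624.125 but 4.5⁶ = 8303.765625 reaches it, so n = 6.

6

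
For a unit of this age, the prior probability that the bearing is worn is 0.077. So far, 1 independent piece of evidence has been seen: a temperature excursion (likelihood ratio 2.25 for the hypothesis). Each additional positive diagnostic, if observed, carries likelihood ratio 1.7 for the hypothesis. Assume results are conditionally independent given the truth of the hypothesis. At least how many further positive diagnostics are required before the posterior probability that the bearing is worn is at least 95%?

9

Prior odds = 0.077/0.923 = 77/923.
Bayes factor of the evidence already in hand = 2.25.
Odds after that evidence = (77/923) × 2.25 = 693/3692.
Target odds = 0.95/0.05 = 19.
Need 1.7ⁿ ≥ 19 ÷ (693/3692) = 70148/693.
1.7⁸ ≈69.7576 falls short of 70148/693 but 1.7⁹ ≈118.588 reaches it, so n = 9.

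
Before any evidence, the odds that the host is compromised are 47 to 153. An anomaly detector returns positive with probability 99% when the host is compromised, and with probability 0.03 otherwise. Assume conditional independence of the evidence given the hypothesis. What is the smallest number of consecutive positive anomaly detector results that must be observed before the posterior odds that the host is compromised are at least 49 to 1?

Prior odds = 47/153.
Likelihood ratio of a positive result = 0.99/0.03 = 33.
Target odds = 49.
Require 33ⁿ ≥ 49 ÷ (47/153) = 7497/47.
33¹ = 33 falls short of 7497/47 but 33² = 1089 reaches it, so n = 2.

2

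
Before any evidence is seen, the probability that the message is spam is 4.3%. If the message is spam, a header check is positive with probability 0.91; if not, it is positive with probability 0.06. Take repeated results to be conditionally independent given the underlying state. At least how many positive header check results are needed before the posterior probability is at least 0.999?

4

Prior odds: 0.043 ÷ 0.957 = 43/957.
Likelihood ratio of a positive = 0.91/0.06 = 91/6.
Target posterior odds = 0.999/0.001 = 999.
Require (91/6)ⁿ ≥ 999 ÷ (43/957) = 956043/43.
(91/6)³ = 753571/216 falls short of 956043/43 but (91/6)⁴ = 68574961/1296 reaches it, so n = 4.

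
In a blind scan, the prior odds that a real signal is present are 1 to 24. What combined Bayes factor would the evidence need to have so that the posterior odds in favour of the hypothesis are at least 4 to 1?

Prior odds = 1/24.
Target odds = 4.
Required Bayes factor = 4 ÷ (1/24) = 96.

96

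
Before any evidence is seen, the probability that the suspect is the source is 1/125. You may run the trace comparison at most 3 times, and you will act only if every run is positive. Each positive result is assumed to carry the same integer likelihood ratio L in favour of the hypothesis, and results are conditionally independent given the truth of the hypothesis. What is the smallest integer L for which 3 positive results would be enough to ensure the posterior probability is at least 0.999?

50

Prior odds = 0.008/0.992 = 1/124.
Target odds = 0.999/0.001 = 999.
Need L³ ≥ 999 ÷ (1/124) = 123876.
49³ = 117649 < 123876 ≤ 125000 = 50³, so L = 50.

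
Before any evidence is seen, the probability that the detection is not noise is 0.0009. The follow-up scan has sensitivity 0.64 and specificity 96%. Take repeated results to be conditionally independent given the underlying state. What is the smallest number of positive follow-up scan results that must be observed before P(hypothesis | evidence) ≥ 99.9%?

Prior odds = 0.0009/0.9991 = 9/9991.
False-positive rate = 1 − 0.96 = 0.04; likelihood ratio of a positive = 0.64/0.04 = 16.
Target posterior odds = 0.999/0.001 = 999.
Require 16ⁿ ≥ 999 ÷ (9/9991) = 1109001.
16⁵ = 1048576 falls short of 1109001 but 16⁶ = 16777216 reaches it, so n = 6.

6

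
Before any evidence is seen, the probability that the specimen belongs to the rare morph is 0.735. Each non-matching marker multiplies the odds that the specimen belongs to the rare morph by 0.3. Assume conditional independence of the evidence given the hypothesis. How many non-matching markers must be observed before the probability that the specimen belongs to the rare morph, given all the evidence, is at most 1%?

Prior odds = 0.735/0.265 = 147/53.
Likelihood ratio per non-matching marker = 0.3.
Target odds: 0.01 ÷ 0.99 = 1/99.
Need (147/53) × 0.3ⁿ ≤ 1/99, i.e. 0.3ⁿ ≤ 53/14553.
0.3⁴ = 0.0081 is still above 53/14553 but 0.3⁵ = 243/100000 is at or below it, so n = 5.

5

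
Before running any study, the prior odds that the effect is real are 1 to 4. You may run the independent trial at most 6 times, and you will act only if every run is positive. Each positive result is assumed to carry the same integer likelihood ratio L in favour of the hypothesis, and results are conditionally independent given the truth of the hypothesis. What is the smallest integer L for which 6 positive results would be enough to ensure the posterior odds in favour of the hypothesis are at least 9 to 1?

Prior odds = 0.25.
Target odds = 9.
Need L⁶ ≥ 9 ÷ 0.25 = 36.
1⁶ = 1 < 36 ≤ 64 = 2⁶, so L = 2.

2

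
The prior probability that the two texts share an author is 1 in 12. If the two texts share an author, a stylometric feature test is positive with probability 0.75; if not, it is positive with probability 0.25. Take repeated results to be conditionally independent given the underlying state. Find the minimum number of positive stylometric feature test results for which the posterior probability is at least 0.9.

5

Prior odds: (1/12) ÷ (11/12) = 1/11.
Likelihood ratio of a positive = 0.75/0.25 = 3.
Target odds: 0.9 ÷ 0.1 = 9.
Need (1/11) × 3ⁿ ≥ 9, i.e. 3ⁿ ≥ 99.
3⁴ = 81 falls short of 99 but 3⁵ = 243 reaches it, so n = 5.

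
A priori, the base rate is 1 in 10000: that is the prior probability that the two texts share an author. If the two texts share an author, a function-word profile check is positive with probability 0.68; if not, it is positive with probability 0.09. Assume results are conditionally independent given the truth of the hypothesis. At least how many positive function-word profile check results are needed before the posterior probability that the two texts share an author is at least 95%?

Prior odds: 0.0001 ÷ 0.9999 = 1/9999.
Likelihood ratio of a positive = 0.68/0.09 = 68/9.
Target posterior odds = 0.95/0.05 = 19.
Need (1/9999) × (68/9)ⁿ ≥ 19, i.e. (68/9)ⁿ ≥ 189981.
(68/9)⁶ ≈186037 falls short of 189981 but (68/9)⁷ ≈1.40561e+06 reaches it, so n = 7.

7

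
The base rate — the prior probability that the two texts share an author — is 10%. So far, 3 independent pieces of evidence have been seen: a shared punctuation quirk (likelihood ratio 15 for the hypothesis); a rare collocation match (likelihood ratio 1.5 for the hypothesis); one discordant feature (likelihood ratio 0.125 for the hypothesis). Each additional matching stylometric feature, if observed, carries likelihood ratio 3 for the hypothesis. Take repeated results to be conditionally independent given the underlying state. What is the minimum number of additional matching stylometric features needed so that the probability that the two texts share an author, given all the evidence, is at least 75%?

Prior odds = 0.1/0.9 = 1/9.
Combined Bayes factor of the evidence already in hand = 15 × 1.5 × 0.125 = 2.8125.
Odds after that evidence = (1/9) × 2.8125 = 0.3125.
Target odds = 0.75/0.25 = 3.
Need 3ⁿ ≥ 3 ÷ 0.3125 = 9.6.
3² = 9 falls short of 9.6 but 3³ = 27 reaches it, so n = 3.

3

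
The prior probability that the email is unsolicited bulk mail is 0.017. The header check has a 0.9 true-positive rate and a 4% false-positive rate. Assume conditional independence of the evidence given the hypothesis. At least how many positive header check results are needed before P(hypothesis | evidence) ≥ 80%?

Prior odds = 0.017/0.983 = 17/983.
Likelihood ratio of a positive result = 0.9/0.04 = 22.5.
Target posterior odds = 0.8/0.2 = 4.
Need (17/983) × 22.5ⁿ ≥ 4, i.e. 22.5ⁿ ≥ 3932/17.
22.5¹ = 22.5 falls short of 3932/17 but 22.5² = 506.25 reaches it, so n = 2.

2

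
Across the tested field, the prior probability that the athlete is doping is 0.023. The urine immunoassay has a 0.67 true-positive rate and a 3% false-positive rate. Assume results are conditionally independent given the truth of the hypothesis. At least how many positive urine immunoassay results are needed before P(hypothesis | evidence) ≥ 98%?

3

Prior odds: 0.023 ÷ 0.977 = 23/977.
Likelihood ratio of a positive result = 0.67/0.03 = 67/3.
Target odds: 0.98 ÷ 0.02 = 49.
Need (23/977) × (67/3)ⁿ ≥ 49, i.e. (67/3)ⁿ ≥ 47873/23.
(67/3)² = 4489/9 falls short of 47873/23 but (67/3)³ = 300763/27 reaches it, so n = 3.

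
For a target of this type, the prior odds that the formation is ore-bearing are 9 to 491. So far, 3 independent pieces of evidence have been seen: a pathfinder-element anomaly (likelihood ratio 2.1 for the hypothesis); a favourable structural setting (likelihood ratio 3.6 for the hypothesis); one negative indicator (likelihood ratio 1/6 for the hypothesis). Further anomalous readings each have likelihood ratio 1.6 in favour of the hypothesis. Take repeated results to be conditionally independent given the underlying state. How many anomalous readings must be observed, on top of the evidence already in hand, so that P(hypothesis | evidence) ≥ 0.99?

18

Prior odds = 9/491.
Combined Bayes factor of the evidence already in hand = 2.1 × 3.6 × (1/6) = 1.26.
Odds after that evidence = (9/491) × 1.26 = 567/24550.
Target odds = 0.99/0.01 = 99.
Need 1.6ⁿ ≥ 99 ÷ (567/24550) = 270050/63.
1.6¹⁷ ≈2951.48 falls short of 270050/63 but 1.6¹⁸ ≈4722.37 reaches it, so n = 18.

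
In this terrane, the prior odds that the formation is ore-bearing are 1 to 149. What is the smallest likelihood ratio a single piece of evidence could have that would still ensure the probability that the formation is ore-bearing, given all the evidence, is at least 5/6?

745

Prior odds = 1/149.
Target odds = (5/6)/(1/6) = 5.
Required Bayes factor = 5 ÷ (1/149) = 745.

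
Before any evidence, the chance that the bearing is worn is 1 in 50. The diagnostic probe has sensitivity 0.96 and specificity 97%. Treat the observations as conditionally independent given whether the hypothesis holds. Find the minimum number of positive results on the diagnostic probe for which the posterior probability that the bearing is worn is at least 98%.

Prior odds = 0.02/0.98 = 1/49.
False-positive rate = 1 − 0.97 = 0.03; likelihood ratio of a positive = 0.96/0.03 = 32.
Target posterior odds = 0.98/0.02 = 49.
Require 32ⁿ ≥ 49 ÷ (1/49) = 2401.
32² = 1024 falls short of 2401 but 32³ = 32768 reaches it, so n = 3.

3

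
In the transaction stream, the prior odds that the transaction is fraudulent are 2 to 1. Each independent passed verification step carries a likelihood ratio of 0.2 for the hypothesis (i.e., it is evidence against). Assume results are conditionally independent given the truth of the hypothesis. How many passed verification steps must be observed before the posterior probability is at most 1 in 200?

Prior odds = 2.
Likelihood ratio per passed verification step = 0.2.
Target posterior odds = 0.005/0.995 = 1/199.
Require 0.2ⁿ ≤ 1/199 ÷ 2 = 1/398.
0.2³ = 0.008 is still above 1/398 but 0.2⁴ = 0.0016 is at or below it, so n = 4.

4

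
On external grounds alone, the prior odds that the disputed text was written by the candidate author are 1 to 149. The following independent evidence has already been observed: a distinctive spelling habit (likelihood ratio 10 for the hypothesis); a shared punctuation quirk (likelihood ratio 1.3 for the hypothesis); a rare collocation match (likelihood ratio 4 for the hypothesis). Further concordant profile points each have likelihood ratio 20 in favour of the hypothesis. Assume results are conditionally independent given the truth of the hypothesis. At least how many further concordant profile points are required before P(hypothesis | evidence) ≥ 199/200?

Prior odds = 1/149.
Combined Bayes factor of the evidence already in hand = 10 × 1.3 × 4 = 52.
Odds after that evidence = (1/149) × 52 = 52/149.
Target odds = 0.995/0.005 = 199.
Need 20ⁿ ≥ 199 ÷ (52/149) = 29651/52.
20² = 400 falls short of 29651/52 but 20³ = 8000 reaches it, so n = 3.

3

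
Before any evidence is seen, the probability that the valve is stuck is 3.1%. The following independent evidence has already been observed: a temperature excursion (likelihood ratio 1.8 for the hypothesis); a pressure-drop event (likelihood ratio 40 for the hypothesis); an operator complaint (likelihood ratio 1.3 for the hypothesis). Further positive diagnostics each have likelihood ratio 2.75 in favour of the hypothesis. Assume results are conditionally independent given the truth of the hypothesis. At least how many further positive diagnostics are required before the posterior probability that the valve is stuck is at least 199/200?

Prior odds = 0.031/0.969 = 31/969.
Combined Bayes factor of the evidence already in hand = 1.8 × 40 × 1.3 = 93.6.
Odds after that evidence = (31/969) × 93.6 = 4836/1615.
Target odds = 0.995/0.005 = 199.
Need 2.75ⁿ ≥ 199 ÷ (4836/1615) = 321385/4836.
2.75⁴ = 57.19140625 falls short of 321385/4836 but 2.75⁵ = 161051/1024 reaches it, so n = 5.

5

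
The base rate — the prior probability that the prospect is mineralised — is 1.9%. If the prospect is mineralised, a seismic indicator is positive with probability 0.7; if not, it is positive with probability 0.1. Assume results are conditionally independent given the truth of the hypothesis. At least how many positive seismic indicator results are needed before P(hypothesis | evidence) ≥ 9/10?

Prior odds: 0.019 ÷ 0.981 = 19/981.
Likelihood ratio of a positive = 0.7/0.1 = 7.
Target odds: 0.9 ÷ 0.1 = 9.
Require 7ⁿ ≥ 9 ÷ (19/981) = 8829/19.
7³ = 343 falls short of 8829/19 but 7⁴ = 2401 reaches it, so n = 4.

4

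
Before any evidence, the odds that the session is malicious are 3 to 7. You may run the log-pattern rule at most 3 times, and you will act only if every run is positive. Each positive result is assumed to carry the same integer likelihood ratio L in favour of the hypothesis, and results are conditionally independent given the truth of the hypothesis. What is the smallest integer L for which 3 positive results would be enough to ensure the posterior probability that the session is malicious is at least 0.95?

Prior odds = 3/7.
Target odds = 0.95/0.05 = 19.
Need L³ ≥ 19 ÷ (3/7) = 133/3.
3³ = 27 < 133/3 ≤ 64 = 4³, so L = 4.

4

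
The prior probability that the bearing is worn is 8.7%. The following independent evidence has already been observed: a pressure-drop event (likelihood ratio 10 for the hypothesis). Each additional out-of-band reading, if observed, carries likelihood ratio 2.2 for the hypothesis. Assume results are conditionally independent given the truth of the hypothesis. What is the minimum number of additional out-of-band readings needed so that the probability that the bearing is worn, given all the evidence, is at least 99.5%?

7

Prior odds = 0.087/0.913 = 87/913.
Bayes factor of the evidence already in hand = 10.
Odds after that evidence = (87/913) × 10 = 870/913.
Target odds = 0.995/0.005 = 199.
Need 2.2ⁿ ≥ 199 ÷ (870/913) = 181687/870.
2.2⁶ = 1771561/15625 falls short of 181687/870 but 2.2⁷ = 19487171/78125 reaches it, so n = 7.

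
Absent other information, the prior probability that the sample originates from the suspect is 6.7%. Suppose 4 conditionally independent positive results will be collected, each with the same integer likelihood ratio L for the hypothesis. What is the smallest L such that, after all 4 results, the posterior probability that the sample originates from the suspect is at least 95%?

5

Prior odds = 0.067/0.933 = 67/933.
Target odds = 0.95/0.05 = 19.
Need L⁴ ≥ 19 ÷ (67/933) = 17727/67.
4⁴ = 256 < 17727/67 ≤ 625 = 5⁴, so L = 5.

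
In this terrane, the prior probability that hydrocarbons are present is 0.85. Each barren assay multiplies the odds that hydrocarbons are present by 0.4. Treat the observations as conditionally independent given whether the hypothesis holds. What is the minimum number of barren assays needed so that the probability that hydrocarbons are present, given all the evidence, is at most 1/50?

Prior odds = 0.85/0.15 = 17/3.
Likelihood ratio per barren assay = 0.4.
Target posterior odds = 0.02/0.98 = 1/49.
Need (17/3) × 0.4ⁿ ≤ 1/49, i.e. 0.4ⁿ ≤ 3/833.
0.4⁶ = 64/15625 is still above 3/833 but 0.4⁷ = 128/78125 is at or below it, so n = 7.

7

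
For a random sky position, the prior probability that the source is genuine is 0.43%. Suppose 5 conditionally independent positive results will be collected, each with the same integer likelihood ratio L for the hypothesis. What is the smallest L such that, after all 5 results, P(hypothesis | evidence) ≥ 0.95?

Prior odds = 0.0043/0.9957 = 43/9957.
Target odds = 0.95/0.05 = 19.
Need L⁵ ≥ 19 ÷ (43/9957) = 189183/43.
5⁵ = 3125 < 189183/43 ≤ 7776 = 6⁵, so L = 6.

6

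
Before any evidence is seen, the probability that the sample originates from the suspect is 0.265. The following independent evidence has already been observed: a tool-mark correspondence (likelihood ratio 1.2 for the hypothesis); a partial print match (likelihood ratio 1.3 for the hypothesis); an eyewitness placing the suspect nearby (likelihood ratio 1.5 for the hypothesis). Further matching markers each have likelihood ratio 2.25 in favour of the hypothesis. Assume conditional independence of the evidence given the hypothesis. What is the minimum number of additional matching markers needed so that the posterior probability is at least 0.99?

6

Prior odds = 0.265/0.735 = 53/147.
Combined Bayes factor of the evidence already in hand = 1.2 × 1.3 × 1.5 = 2.34.
Odds after that evidence = (53/147) × 2.34 = 2067/2450.
Target odds = 0.99/0.01 = 99.
Need 2.25ⁿ ≥ 99 ÷ (2067/2450) = 80850/689.
2.25⁵ = 59049/1024 falls short of 80850/689 but 2.25⁶ = 531441/4096 reaches it, so n = 6.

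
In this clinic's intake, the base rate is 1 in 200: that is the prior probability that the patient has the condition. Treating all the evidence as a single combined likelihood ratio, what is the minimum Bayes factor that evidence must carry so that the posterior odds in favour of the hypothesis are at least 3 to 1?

Prior odds = 0.005/0.995 = 1/199.
Target odds = 3.
Required Bayes factor = 3 ÷ (1/199) = 597.

597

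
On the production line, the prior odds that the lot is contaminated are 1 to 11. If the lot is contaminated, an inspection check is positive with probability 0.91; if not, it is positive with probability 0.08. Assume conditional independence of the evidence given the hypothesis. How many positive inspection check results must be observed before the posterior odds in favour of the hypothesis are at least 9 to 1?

Prior odds = 1/11.
Likelihood ratio of a positive = 0.91/0.08 = 11.375.
Target odds = 9.
Need (1/11) × 11.375ⁿ ≥ 9, i.e. 11.375ⁿ ≥ 99.
11.375¹ = 11.375 falls short of 99 but 11.375² = 129.390625 reaches it, so n = 2.

2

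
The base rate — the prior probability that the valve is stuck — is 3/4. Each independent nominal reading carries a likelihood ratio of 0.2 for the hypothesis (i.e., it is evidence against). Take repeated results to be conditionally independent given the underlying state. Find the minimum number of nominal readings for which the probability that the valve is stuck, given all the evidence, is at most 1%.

Prior odds = 0.75/0.25 = 3.
Likelihood ratio per nominal reading = 0.2.
Target odds: 0.01 ÷ 0.99 = 1/99.
Need 3 × 0.2ⁿ ≤ 1/99, i.e. 0.2ⁿ ≤ 1/297.
0.2³ = 0.008 is still above 1/297 but 0.2⁴ = 0.0016 is at or below it, so n = 4.

4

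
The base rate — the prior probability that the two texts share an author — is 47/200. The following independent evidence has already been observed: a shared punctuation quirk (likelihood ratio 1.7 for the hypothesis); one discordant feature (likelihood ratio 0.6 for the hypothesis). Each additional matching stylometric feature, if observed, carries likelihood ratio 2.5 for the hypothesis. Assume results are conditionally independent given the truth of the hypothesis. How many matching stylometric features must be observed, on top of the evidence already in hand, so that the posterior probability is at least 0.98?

Prior odds = 0.235/0.765 = 47/153.
Combined Bayes factor of the evidence already in hand = 1.7 × 0.6 = 1.02.
Odds after that evidence = (47/153) × 1.02 = 47/150.
Target odds = 0.98/0.02 = 49.
Need 2.5ⁿ ≥ 49 ÷ (47/150) = 7350/47.
2.5⁵ = 97.65625 falls short of 7350/47 but 2.5⁶ = 244.140625 reaches it, so n = 6.

6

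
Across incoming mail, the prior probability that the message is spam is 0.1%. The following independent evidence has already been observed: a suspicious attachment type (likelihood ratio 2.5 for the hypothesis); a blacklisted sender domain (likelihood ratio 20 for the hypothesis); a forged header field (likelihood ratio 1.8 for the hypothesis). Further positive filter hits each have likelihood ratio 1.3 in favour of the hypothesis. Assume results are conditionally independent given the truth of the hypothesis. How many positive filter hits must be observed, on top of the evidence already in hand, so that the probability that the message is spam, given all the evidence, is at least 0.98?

25

Prior odds = 0.001/0.999 = 1/999.
Combined Bayes factor of the evidence already in hand = 2.5 × 20 × 1.8 = 90.
Odds after that evidence = (1/999) × 90 = 10/111.
Target odds = 0.98/0.02 = 49.
Need 1.3ⁿ ≥ 49 ÷ (10/111) = 543.9.
1.3²⁴ ≈542.801 falls short of 543.9 but 1.3²⁵ ≈705.641 reaches it, so n = 25.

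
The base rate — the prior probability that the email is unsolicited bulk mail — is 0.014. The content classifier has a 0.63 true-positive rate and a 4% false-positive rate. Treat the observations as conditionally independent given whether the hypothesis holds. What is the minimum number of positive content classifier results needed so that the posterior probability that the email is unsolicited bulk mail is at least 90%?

3

Prior odds = 0.014/0.986 = 7/493.
Likelihood ratio of a positive result = 0.63/0.04 = 15.75.
Target posterior odds = 0.9/0.1 = 9.
Require 15.75ⁿ ≥ 9 ÷ (7/493) = 4437/7.
15.75² = 248.0625 falls short of 4437/7 but 15.75³ = 3906.984375 reaches it, so n = 3.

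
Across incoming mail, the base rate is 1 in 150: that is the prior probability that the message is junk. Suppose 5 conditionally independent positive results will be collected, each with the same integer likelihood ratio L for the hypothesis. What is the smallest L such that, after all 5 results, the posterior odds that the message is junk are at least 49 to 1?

Prior odds = (1/150)/(149/150) = 1/149.
Target odds = 49.
Need L⁵ ≥ 49 ÷ (1/149) = 7301.
5⁵ = 3125 < 7301 ≤ 7776 = 6⁵, so L = 6.

6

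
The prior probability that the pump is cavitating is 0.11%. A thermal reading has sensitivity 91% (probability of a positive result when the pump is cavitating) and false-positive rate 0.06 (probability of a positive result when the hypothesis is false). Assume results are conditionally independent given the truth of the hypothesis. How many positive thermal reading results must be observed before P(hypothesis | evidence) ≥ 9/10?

Prior odds: 0.0011 ÷ 0.9989 = 11/9989.
Likelihood ratio of a positive result = 0.91/0.06 = 91/6.
Target posterior odds = 0.9/0.1 = 9.
Require (91/6)ⁿ ≥ 9 ÷ (11/9989) = 89901/11.
(91/6)³ = 753571/216 falls short of 89901/11 but (91/6)⁴ = 68574961/1296 reaches it, so n = 4.

4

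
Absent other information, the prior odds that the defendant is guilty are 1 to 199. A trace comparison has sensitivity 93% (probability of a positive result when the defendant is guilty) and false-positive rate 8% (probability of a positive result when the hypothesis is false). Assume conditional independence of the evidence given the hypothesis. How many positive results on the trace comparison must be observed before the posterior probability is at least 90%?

4

Prior odds = 1/199.
Likelihood ratio of a positive result = 0.93/0.08 = 11.625.
Target odds: 0.9 ÷ 0.1 = 9.
Need (1/199) × 11.625ⁿ ≥ 9, i.e. 11.625ⁿ ≥ 1791.
11.625³ = 804357/512 falls short of 1791 but 11.625⁴ = 74805201/4096 reaches it, so n = 4.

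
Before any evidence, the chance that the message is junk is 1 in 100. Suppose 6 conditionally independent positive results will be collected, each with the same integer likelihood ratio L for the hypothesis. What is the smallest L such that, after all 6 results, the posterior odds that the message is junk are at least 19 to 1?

Prior odds = 0.01/0.99 = 1/99.
Target odds = 19.
Need L⁶ ≥ 19 ÷ (1/99) = 1881.
3⁶ = 729 < 1881 ≤ 4096 = 4⁶, so L = 4.

4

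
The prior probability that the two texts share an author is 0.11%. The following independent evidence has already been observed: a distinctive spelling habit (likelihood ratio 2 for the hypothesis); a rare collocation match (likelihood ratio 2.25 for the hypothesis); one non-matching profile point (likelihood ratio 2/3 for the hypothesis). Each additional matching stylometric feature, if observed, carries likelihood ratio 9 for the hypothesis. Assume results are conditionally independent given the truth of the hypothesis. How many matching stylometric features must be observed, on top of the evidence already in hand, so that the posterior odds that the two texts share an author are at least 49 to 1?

Prior odds = 0.0011/0.9989 = 11/9989.
Combined Bayes factor of the evidence already in hand = 2 × 2.25 × (2/3) = 3.
Odds after that evidence = (11/9989) × 3 = 33/9989.
Target odds = 49.
Need 9ⁿ ≥ 49 ÷ (33/9989) = 489461/33.
9⁴ = 6561 falls short of 489461/33 but 9⁵ = 59049 reaches it, so n = 5.

5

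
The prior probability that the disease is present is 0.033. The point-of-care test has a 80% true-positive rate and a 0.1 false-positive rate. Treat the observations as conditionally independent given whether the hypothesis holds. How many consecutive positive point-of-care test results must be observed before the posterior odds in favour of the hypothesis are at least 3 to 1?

3

Prior odds: 0.033 ÷ 0.967 = 33/967.
Likelihood ratio of a positive result = 0.8/0.1 = 8.
Target odds = 3.
Require 8ⁿ ≥ 3 ÷ (33/967) = 967/11.
8² = 64 falls short of 967/11 but 8³ = 512 reaches it, so n = 3.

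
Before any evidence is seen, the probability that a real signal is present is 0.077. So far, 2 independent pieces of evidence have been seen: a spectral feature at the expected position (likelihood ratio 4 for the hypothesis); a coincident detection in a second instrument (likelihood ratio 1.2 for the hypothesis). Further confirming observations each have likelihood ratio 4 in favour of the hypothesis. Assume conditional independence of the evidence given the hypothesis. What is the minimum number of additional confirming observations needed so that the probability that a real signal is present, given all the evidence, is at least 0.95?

3

Prior odds = 0.077/0.923 = 77/923.
Combined Bayes factor of the evidence already in hand = 4 × 1.2 = 4.8.
Odds after that evidence = (77/923) × 4.8 = 1848/4615.
Target odds = 0.95/0.05 = 19.
Need 4ⁿ ≥ 19 ÷ (1848/4615) = 87685/1848.
4² = 16 falls short of 87685/1848 but 4³ = 64 reaches it, so n = 3.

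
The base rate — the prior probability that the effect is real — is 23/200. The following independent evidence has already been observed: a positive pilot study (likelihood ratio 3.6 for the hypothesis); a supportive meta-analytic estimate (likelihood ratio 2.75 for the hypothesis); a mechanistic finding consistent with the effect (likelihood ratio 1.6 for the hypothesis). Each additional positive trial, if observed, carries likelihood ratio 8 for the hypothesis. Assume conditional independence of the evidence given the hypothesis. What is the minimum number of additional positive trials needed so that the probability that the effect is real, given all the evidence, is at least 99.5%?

Prior odds = 0.115/0.885 = 23/177.
Combined Bayes factor of the evidence already in hand = 3.6 × 2.75 × 1.6 = 15.84.
Odds after that evidence = (23/177) × 15.84 = 3036/1475.
Target odds = 0.995/0.005 = 199.
Need 8ⁿ ≥ 199 ÷ (3036/1475) = 293525/3036.
8² = 64 falls short of 293525/3036 but 8³ = 512 reaches it, so n = 3.

3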